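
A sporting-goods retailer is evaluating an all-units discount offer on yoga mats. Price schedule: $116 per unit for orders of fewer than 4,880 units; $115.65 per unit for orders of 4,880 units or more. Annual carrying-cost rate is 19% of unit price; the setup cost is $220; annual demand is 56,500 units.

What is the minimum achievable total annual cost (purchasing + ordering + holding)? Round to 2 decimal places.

H₁ = 19%×$116 = $22.0400;  H₂ = 19%×$115.65 = $21.9735
EOQ₁ = √(2×56,500×220/22.0400) = 1,062.05  (< 4,880, feasible at tier 1)
EOQ₂ = √(2×56,500×220/21.9735) = 1,063.66  (< 4,880 → use Q = 4,880 at tier-2 price)
TC(tier 1 (EOQ₁), Q≈1,062.0) = $6,577,407.57
TC(tier 2, Q≈4,880.0) = $6,590,387.47
Minimum at tier 1 (EOQ₁): $6,577,407.57

$6,577,407.57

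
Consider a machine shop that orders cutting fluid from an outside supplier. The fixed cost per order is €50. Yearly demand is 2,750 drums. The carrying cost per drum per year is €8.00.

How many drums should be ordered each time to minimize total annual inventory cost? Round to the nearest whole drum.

2DS/H = 2·2,750·50/8 = 34,375.00
EOQ = √34,375.00 ≈ 185.40

185 drums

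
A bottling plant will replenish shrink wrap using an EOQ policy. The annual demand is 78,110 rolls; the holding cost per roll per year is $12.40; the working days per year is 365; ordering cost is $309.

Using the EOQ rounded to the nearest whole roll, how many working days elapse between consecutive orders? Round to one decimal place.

EOQ = √(2DS/H) = √(2 × 78,110 × 309 / 12.4)
    = √(3,892,901.61) ≈ 1,973.04 → Q = 1,973 rolls
T = Q/D × 365 days = 1,973/78,110 × 365 = 9.220 days

9.2 days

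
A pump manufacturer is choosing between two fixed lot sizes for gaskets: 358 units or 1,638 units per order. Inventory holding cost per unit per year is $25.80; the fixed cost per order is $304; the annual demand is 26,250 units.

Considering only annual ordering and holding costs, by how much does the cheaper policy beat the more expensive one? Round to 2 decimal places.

Annual cost at Q: ordering D·S/Q plus holding Q·H/2.
TC(358) = (26,250/358)×304 + (358/2)×25.8 = $26,908.70
TC(1,638) = (26,250/1,638)×304 + (1,638/2)×25.8 = $26,001.99
|ΔTC| = |$26,908.70 − $26,001.99| = $906.71

$906.71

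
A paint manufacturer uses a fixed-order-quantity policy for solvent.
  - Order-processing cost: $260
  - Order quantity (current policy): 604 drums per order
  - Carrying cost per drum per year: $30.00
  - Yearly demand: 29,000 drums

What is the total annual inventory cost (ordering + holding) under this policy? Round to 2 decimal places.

$21,543.44

Ordering: D/Q × S = 29,000/604 × $260 = $12,483.44
Holding:  Q/2 × H = 604/2 × $30 = $9,060.00
Total = $12,483.44 + $9,060.00 = $21,543.44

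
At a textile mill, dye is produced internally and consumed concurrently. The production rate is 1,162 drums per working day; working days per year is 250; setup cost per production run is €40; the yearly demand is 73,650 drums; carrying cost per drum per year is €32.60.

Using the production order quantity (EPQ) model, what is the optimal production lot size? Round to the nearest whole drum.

d = 73,650/250 = 294.6000 drums/day;  effective holding cost H(1 − d/p) = 32.6·(1 − 294.6000/1162) = 24.33497
Q* = √(2DS / H_eff) = √(2·73,650·40 / 24.33497) ≈ 492.06

492 drums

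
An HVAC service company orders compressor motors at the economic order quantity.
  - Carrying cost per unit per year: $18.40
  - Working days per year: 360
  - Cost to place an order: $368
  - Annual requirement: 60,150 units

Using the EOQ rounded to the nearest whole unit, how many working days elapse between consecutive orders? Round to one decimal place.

9.3 days

Q* = √(2·D·S / H) = √(2·60,150·368 / 18.4) = √2,406,000.0 ≈ 1,551.13 → Q = 1,551 units
Cycle time = (working days × Q)/D = (360 × 1,551) / 60,150 = 9.283 days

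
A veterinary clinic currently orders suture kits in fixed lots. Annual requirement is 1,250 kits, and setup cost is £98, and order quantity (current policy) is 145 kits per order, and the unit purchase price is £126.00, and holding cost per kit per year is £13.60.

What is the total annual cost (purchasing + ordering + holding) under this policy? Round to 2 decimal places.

Orders/yr = 1,250/145 = 8.621; ordering cost = 8.621 × £98 = £844.83
Average inventory = 145/2 = 72.5; holding cost = 72.5 × £13.6 = £986.00
Purchase cost = D·C = 1,250 × 126 = £157,500.00
Total = £844.83 + £986.00 + £157,500.00 = £159,330.83

£159,330.83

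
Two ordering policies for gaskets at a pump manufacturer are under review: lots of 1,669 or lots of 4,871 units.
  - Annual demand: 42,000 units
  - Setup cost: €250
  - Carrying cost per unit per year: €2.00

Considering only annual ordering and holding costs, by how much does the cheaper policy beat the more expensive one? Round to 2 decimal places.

TC(Q) = (D/Q)S + (Q/2)H
TC(1,669) = (42,000/1,669)×250 + (1,669/2)×2 = €7,960.19
TC(4,871) = (42,000/4,871)×250 + (4,871/2)×2 = €7,026.61
Lots of 4,871 are cheaper by €933.58.

€933.58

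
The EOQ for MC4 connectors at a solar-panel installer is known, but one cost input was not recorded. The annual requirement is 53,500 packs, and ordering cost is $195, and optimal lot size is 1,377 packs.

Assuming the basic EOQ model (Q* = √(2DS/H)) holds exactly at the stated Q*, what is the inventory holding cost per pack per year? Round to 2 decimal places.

$11.00

From Q* = √(2DS/H) ⇒ Q*² = 2DS/H.
H = 2DS / Q² = 2 × 53,500 × 195 / 1,377² = 11.0040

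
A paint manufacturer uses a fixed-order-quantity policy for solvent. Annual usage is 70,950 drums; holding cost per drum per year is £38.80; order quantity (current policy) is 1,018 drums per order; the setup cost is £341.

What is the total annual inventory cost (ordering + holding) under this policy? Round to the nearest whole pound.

Annual ordering cost = (D/Q)·S = (70,950/1,018) × 341 = £23,766.16
Annual holding cost  = (Q/2)·H = (1,018/2) × 38.8 = £19,749.20
Total = £23,766.16 + £19,749.20 = £43,515.36

£43,515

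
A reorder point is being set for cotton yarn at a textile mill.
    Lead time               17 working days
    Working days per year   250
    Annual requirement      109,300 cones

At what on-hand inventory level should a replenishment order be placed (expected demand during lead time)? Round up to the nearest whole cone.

Daily demand d = 109,300 / 250 = 437.200 cones/day
Demand during lead time = 437.200 × 17 = 7,432.40
Reorder point = 7,432.40 → round up

7,433 cones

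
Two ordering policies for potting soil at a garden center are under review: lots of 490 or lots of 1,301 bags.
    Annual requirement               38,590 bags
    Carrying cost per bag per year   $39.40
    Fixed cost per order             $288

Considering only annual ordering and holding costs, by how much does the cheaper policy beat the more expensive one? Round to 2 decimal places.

TC(Q) = (D/Q)S + (Q/2)H
TC(490) = (38,590/490)×288 + (490/2)×39.4 = $32,334.47
TC(1,301) = (38,590/1,301)×288 + (1,301/2)×39.4 = $34,172.30
Lots of 490 are cheaper by $1,837.83.

$1,837.83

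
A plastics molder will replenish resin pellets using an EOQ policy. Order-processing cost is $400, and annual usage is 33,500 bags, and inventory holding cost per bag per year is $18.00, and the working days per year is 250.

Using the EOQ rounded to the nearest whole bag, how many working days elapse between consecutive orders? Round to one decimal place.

Optimal lot size Q* = (2 × 33,500 × $400 / $18)^½ ≈ 1,220.20 → Q = 1,220 bags
Cycle time = (working days × Q)/D = (250 × 1,220) / 33,500 = 9.104 days

9.1 days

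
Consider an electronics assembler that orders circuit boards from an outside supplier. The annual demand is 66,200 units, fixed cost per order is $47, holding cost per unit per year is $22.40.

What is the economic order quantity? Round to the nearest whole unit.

2DS/H = 2·66,200·47/22.4 = 277,803.57
EOQ = √277,803.57 ≈ 527.07

527 units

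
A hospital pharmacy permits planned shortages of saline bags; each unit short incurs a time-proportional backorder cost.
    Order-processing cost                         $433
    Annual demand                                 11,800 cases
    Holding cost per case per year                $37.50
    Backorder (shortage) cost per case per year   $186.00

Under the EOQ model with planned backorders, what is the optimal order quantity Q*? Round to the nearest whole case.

Basic EOQ = √(2·11,800·433/37.5) = 522.017
Backorder adjustment √((H+b)/b) = √((37.5+186)/186) = 1.0962
Q* = 522.017 × 1.0962 ≈ 572.22

572 cases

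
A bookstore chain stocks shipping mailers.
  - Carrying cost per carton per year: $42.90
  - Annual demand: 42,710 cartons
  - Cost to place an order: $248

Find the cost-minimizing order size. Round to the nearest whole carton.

703 cartons

2DS/H = 2·42,710·248/42.9 = 493,803.26
EOQ = √493,803.26 ≈ 702.71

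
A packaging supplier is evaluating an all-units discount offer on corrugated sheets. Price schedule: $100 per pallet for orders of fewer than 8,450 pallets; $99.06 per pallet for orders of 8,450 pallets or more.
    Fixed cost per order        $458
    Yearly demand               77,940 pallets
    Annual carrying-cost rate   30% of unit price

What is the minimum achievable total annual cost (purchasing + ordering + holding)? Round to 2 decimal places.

$7,840,279.49

H₁ = 30%×$100 = $30.0000;  H₂ = 30%×$99.06 = $29.7180
EOQ₁ = √(2×77,940×458/30.0000) = 1,542.65  (< 8,450, feasible at tier 1)
EOQ₂ = √(2×77,940×458/29.7180) = 1,549.95  (< 8,450 → use Q = 8,450 at tier-2 price)
TC(tier 1 (EOQ₁), Q≈1,542.6) = $7,840,279.49
TC(tier 2, Q≈8,450.0) = $7,850,519.39
Minimum at tier 1 (EOQ₁): $7,840,279.49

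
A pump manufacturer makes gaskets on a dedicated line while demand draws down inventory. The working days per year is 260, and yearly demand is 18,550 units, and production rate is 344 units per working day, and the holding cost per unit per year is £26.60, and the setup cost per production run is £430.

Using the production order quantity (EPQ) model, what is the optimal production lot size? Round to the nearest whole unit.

870 units

Daily demand d = 18,550/260 = 71.346; p = 344; 1 − d/p = 0.79260
EPQ = √(2DS / (H(1 − d/p)))
    = √(2 × 18,550 × 430 / (26.6 × 0.79260)) ≈ 869.87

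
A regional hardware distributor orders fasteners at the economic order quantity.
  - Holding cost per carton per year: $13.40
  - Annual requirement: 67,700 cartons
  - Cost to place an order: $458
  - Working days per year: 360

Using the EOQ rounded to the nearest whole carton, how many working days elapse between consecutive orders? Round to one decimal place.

11.4 days

2DS/H = 2·67,700·458/13.4 = 4,627,850.75
EOQ = √4,627,850.75 ≈ 2,151.24 → Q = 2,151 cartons
Cycle time = (working days × Q)/D = (360 × 2,151) / 67,700 = 11.438 days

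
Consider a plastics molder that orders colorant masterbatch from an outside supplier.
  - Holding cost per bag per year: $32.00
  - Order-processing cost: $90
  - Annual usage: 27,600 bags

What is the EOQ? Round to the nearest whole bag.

Optimal lot size Q* = (2 × 27,600 × $90 / $32)^½ ≈ 394.02

394 bags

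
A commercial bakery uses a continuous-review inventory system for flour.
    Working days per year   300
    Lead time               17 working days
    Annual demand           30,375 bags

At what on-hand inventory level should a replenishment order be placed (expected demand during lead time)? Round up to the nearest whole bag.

1,722 bags

Daily demand d = 30,375 / 300 = 101.250 bags/day
Demand during lead time = 101.250 × 17 = 1,721.25
Reorder point = 1,721.25 → round up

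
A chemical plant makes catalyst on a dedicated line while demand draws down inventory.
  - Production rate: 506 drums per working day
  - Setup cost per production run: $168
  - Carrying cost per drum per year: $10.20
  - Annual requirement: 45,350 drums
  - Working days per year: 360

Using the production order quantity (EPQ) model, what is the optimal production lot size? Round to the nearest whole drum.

1,410 drums

d = 45,350/360 = 125.9722 drums/day;  effective holding cost H(1 − d/p) = 10.2·(1 − 125.9722/506) = 7.66064
Q* = √(2DS / H_eff) = √(2·45,350·168 / 7.66064) ≈ 1,410.35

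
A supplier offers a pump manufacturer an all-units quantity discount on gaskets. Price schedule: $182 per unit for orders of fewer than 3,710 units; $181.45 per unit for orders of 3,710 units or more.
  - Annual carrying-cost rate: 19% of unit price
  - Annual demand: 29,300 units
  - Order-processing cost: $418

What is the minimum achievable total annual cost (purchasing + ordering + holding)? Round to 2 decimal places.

H₁ = 19%×$182 = $34.5800;  H₂ = 19%×$181.45 = $34.4755
EOQ₁ = √(2×29,300×418/34.5800) = 841.64  (< 3,710, feasible at tier 1)
EOQ₂ = √(2×29,300×418/34.4755) = 842.91  (< 3,710 → use Q = 3,710 at tier-2 price)
TC(tier 1 (EOQ₁), Q≈841.6) = $5,361,703.78
TC(tier 2, Q≈3,710.0) = $5,383,738.24
Minimum at tier 1 (EOQ₁): $5,361,703.78

$5,361,703.78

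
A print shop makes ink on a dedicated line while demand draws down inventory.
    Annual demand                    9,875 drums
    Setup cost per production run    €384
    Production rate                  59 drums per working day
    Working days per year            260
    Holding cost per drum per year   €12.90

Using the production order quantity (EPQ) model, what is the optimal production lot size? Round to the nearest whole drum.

1,285 drums

d = 9,875/260 = 37.9808 drums/day;  effective holding cost H(1 − d/p) = 12.9·(1 − 37.9808/59) = 4.59573
Q* = √(2DS / H_eff) = √(2·9,875·384 / 4.59573) ≈ 1,284.61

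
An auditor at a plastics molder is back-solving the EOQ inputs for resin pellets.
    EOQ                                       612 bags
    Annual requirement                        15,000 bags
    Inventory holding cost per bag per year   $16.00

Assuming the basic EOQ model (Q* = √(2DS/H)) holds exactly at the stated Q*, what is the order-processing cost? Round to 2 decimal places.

EOQ relation: Q² = 2DS/H, so rearrange for the unknown.
S = Q²H / (2D) = 612² × 16 / (2 × 15,000) = 199.7568

$199.76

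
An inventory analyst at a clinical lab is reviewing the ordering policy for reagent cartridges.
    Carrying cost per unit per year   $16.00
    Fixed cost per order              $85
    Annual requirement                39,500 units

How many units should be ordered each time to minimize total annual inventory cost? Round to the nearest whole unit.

648 units

Q* = √(2·D·S / H) = √(2·39,500·85 / 16) = √419,687.5 ≈ 647.83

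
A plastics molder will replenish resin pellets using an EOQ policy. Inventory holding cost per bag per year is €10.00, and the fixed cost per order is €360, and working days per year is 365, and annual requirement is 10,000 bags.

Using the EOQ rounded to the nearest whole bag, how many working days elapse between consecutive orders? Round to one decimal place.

2DS/H = 2·10,000·360/10 = 720,000.00
EOQ = √720,000.00 ≈ 848.53 → Q = 849 bags
Days between orders = 365 / (D/Q) = 365 / 11.779 ≈ 30.988

31.0 days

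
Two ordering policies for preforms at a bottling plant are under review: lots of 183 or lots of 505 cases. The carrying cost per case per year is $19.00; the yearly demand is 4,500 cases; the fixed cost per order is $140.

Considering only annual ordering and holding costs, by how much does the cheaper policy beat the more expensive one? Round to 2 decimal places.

$863.90

TC(Q) = (D/Q)S + (Q/2)H
TC(183) = (4,500/183)×140 + (183/2)×19 = $5,181.12
TC(505) = (4,500/505)×140 + (505/2)×19 = $6,045.02
Lots of 183 are cheaper by $863.90.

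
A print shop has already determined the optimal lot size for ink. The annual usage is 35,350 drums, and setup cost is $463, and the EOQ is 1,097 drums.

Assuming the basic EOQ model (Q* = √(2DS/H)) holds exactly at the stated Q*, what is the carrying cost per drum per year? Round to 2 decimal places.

$27.20

From Q* = √(2DS/H) ⇒ Q*² = 2DS/H.
H = 2DS / Q² = 2 × 35,350 × 463 / 1,097² = 27.2011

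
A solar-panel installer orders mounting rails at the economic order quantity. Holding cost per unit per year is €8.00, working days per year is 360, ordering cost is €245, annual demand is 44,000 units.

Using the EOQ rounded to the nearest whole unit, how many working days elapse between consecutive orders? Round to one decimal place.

13.4 days

2DS/H = 2·44,000·245/8 = 2,695,000.00
EOQ = √2,695,000.00 ≈ 1,641.65 → Q = 1,642 units
T = Q/D × 360 days = 1,642/44,000 × 360 = 13.435 days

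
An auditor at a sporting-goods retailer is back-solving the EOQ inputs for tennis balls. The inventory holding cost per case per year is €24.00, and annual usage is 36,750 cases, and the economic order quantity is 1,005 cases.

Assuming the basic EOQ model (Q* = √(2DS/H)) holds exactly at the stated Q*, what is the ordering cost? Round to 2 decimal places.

Since Q* = (2DS/H)^½, squaring gives Q*²·H = 2DS.
S = Q²H / (2D) = 1,005² × 24 / (2 × 36,750) = 329.8041

€329.80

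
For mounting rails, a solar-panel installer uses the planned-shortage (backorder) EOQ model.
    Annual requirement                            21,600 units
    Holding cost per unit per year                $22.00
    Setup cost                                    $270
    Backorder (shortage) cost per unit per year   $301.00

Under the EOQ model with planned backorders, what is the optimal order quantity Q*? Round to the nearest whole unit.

Basic EOQ = √(2·21,600·270/22) = 728.136
Backorder adjustment √((H+b)/b) = √((22+301)/301) = 1.0359
Q* = 728.136 × 1.0359 ≈ 754.28

754 units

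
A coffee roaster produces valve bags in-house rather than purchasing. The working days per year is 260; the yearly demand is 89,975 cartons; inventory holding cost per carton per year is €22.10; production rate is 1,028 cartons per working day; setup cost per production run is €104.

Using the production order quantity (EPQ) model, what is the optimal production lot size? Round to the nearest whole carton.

d = 89,975/260 = 346.0577 cartons/day;  effective holding cost H(1 − d/p) = 22.1·(1 − 346.0577/1028) = 14.66043
Q* = √(2DS / H_eff) = √(2·89,975·104 / 14.66043) ≈ 1,129.85

1,130 cartons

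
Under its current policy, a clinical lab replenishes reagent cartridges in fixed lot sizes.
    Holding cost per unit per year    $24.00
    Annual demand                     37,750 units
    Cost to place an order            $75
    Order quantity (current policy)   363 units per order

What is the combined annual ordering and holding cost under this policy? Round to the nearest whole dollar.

$12,156

Ordering: D/Q × S = 37,750/363 × $75 = $7,799.59
Holding:  Q/2 × H = 363/2 × $24 = $4,356.00
Total = $7,799.59 + $4,356.00 = $12,155.59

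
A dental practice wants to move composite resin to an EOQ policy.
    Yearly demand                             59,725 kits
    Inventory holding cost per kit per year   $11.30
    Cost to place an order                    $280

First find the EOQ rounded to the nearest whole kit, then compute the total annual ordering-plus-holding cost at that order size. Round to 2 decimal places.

$19,440.67

Q* = √(2·D·S / H) = √(2·59,725·280 / 11.3) = √2,959,823.0 ≈ 1,720.41 → Q = 1,720 kits
Orders/yr = 59,725/1,720 = 34.724; ordering cost = 34.724 × $280 = $9,722.67
Average inventory = 1,720/2 = 860; holding cost = 860 × $11.3 = $9,718.00
Total = $9,722.67 + $9,718.00 = $19,440.67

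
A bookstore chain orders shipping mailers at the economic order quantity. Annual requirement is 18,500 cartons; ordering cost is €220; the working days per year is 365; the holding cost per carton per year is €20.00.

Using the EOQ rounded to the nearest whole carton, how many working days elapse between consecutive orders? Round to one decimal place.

12.6 days

EOQ = √(2DS/H) = √(2 × 18,500 × 220 / 20)
    = √(407,000.00) ≈ 637.97 → Q = 638 cartons
Days between orders = 365 / (D/Q) = 365 / 28.997 ≈ 12.588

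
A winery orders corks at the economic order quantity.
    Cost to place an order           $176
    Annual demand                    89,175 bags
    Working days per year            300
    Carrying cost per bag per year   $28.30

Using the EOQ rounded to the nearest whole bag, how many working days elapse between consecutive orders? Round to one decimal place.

3.5 days

Q* = √(2·D·S / H) = √(2·89,175·176 / 28.3) = √1,109,173.1 ≈ 1,053.17 → Q = 1,053 bags
T = Q/D × 300 days = 1,053/89,175 × 300 = 3.542 days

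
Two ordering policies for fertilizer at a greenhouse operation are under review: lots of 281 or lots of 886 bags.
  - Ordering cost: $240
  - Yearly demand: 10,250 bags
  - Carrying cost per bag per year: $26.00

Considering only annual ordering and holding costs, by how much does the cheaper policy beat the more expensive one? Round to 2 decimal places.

For each Q, cost = (D/Q)·S + (Q/2)·H.
TC(281) = (10,250/281)×240 + (281/2)×26 = $12,407.45
TC(886) = (10,250/886)×240 + (886/2)×26 = $14,294.52
|ΔTC| = |$12,407.45 − $14,294.52| = $1,887.08

$1,887.08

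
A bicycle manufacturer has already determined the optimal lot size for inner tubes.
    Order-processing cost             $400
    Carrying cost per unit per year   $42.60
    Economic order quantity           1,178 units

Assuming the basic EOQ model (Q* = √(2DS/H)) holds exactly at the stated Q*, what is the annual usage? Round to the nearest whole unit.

EOQ relation: Q² = 2DS/H, so rearrange for the unknown.
D = Q²H / (2S) = 1,178² × 42.6 / (2 × 400) = 73,894.17

73,894 units per year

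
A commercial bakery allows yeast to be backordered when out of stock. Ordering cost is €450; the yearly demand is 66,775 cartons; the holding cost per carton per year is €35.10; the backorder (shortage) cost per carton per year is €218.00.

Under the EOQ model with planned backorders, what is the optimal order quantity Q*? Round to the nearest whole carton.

1,410 cartons

Basic EOQ = √(2·66,775·450/35.1) = 1,308.503
Backorder adjustment √((H+b)/b) = √((35.1+218)/218) = 1.0775
Q* = 1,308.503 × 1.0775 ≈ 1,409.91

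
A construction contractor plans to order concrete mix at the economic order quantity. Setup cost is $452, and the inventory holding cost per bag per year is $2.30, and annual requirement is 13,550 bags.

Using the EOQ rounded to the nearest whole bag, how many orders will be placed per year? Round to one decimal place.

EOQ = √(2DS/H) = √(2 × 13,550 × 452 / 2.3)
    = √(5,325,739.13) ≈ 2,307.76 → Q = 2,308
Orders per year = D/Q = 13,550 / 2,308 = 5.871

5.9 orders per year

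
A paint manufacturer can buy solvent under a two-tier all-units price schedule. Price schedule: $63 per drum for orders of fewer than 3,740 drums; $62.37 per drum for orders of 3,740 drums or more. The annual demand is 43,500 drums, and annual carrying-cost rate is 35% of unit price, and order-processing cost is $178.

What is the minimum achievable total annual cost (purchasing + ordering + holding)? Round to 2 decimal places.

H₁ = 35%×$63 = $22.0500;  H₂ = 35%×$62.37 = $21.8295
EOQ₁ = √(2×43,500×178/22.0500) = 838.04  (< 3,740, feasible at tier 1)
EOQ₂ = √(2×43,500×178/21.8295) = 842.26  (< 3,740 → use Q = 3,740 at tier-2 price)
TC(tier 1 (EOQ₁), Q≈838.0) = $2,758,978.81
TC(tier 2, Q≈3,740.0) = $2,755,986.49
Minimum at tier 2: $2,755,986.49

$2,755,986.49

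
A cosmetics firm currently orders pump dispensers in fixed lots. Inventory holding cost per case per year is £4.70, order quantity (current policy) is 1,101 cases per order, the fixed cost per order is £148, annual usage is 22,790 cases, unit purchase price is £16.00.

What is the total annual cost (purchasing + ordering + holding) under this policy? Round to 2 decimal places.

Orders/yr = 22,790/1,101 = 20.699; ordering cost = 20.699 × £148 = £3,063.51
Average inventory = 1,101/2 = 550.5; holding cost = 550.5 × £4.7 = £2,587.35
Purchase cost = D·C = 22,790 × 16 = £364,640.00
Total = £3,063.51 + £2,587.35 + £364,640.00 = £370,290.86

£370,290.86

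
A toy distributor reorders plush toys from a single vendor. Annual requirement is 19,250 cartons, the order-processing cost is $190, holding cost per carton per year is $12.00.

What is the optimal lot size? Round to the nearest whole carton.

Optimal lot size Q* = (2 × 19,250 × $190 / $12)^½ ≈ 780.76

781 cartons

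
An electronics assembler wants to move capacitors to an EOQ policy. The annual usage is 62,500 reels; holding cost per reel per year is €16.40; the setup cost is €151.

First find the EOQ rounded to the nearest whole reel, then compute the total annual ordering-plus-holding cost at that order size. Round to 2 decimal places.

€17,594.03

2DS/H = 2·62,500·151/16.4 = 1,150,914.63
EOQ = √1,150,914.63 ≈ 1,072.81 → Q = 1,073 reels
Annual ordering cost = (D/Q)·S = (62,500/1,073) × 151 = €8,795.43
Annual holding cost  = (Q/2)·H = (1,073/2) × 16.4 = €8,798.60
Total = €8,795.43 + €8,798.60 = €17,594.03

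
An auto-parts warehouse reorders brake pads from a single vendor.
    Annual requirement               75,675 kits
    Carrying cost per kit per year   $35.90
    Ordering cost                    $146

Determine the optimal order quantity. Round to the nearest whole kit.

Optimal lot size Q* = (2 × 75,675 × $146 / $35.9)^½ ≈ 784.55

785 kits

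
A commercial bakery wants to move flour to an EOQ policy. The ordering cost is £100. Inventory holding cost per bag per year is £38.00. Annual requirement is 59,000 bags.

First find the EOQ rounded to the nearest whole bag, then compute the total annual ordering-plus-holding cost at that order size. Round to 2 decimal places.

£21,175.46

Q* = √(2·D·S / H) = √(2·59,000·100 / 38) = √310,526.3 ≈ 557.25 → Q = 557 bags
Annual ordering cost = (D/Q)·S = (59,000/557) × 100 = £10,592.46
Annual holding cost  = (Q/2)·H = (557/2) × 38 = £10,583.00
Total = £10,592.46 + £10,583.00 = £21,175.46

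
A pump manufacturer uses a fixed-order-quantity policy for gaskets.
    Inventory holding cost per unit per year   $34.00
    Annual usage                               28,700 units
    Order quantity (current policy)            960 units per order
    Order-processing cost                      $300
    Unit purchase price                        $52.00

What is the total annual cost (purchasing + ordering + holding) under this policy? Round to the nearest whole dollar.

$1,517,689

Orders/yr = 28,700/960 = 29.896; ordering cost = 29.896 × $300 = $8,968.75
Average inventory = 960/2 = 480; holding cost = 480 × $34 = $16,320.00
Purchase cost = D·C = 28,700 × 52 = $1,492,400.00
Total = $8,968.75 + $16,320.00 + $1,492,400.00 = $1,517,688.75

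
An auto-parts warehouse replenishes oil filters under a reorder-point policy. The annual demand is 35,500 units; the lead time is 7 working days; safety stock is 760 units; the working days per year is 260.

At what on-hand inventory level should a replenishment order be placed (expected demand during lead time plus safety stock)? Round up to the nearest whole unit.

1,716 units

Daily demand d = 35,500 / 260 = 136.538 units/day
Demand during lead time = 136.538 × 7 = 955.77
Reorder point = 955.77 + 760 = 1,715.77 → round up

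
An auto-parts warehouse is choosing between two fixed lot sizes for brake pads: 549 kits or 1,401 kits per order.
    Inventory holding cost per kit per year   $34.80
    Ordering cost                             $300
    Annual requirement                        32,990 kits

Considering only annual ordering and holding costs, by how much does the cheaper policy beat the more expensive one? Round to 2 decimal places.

$3,861.72

Annual cost at Q: ordering D·S/Q plus holding Q·H/2.
TC(549) = (32,990/549)×300 + (549/2)×34.8 = $27,579.92
TC(1,401) = (32,990/1,401)×300 + (1,401/2)×34.8 = $31,441.64
Cheaper: Q = 549.  Difference = $3,861.72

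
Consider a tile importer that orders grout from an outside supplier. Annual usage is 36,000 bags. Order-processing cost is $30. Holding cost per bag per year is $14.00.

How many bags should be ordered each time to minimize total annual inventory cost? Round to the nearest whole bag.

393 bags

2DS/H = 2·36,000·30/14 = 154,285.71
EOQ = √154,285.71 ≈ 392.79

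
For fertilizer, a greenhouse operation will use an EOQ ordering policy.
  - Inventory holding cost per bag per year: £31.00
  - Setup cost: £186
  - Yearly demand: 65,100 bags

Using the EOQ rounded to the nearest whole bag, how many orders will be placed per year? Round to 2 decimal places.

73.64 orders per year

EOQ = √(2DS/H) = √(2 × 65,100 × 186 / 31)
    = √(781,200.00) ≈ 883.86 → Q = 884
N = D/Q = 65,100/884 ≈ 73.643 orders/yr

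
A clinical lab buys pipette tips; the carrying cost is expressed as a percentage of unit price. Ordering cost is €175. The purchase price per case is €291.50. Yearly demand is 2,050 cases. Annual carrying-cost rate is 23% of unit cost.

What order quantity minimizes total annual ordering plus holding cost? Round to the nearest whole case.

Carrying cost H = €291.5 × 23% = €67.0450/case/yr
Optimal lot size Q* = (2 × 2,050 × €175 / €67.045)^½ ≈ 103.45

103 cases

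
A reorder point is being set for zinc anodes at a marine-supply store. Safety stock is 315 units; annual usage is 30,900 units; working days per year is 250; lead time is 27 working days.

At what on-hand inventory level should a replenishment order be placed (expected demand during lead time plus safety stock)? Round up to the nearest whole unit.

3,653 units

Daily demand d = 30,900 / 250 = 123.600 units/day
Demand during lead time = 123.600 × 27 = 3,337.20
Reorder point = 3,337.20 + 315 = 3,652.20 → round up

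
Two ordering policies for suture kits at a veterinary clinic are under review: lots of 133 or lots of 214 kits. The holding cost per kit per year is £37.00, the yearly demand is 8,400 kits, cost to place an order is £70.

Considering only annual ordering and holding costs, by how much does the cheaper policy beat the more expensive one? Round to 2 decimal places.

For each Q, cost = (D/Q)·S + (Q/2)·H.
TC(133) = (8,400/133)×70 + (133/2)×37 = £6,881.55
TC(214) = (8,400/214)×70 + (214/2)×37 = £6,706.66
Lots of 214 are cheaper by £174.89.

£174.89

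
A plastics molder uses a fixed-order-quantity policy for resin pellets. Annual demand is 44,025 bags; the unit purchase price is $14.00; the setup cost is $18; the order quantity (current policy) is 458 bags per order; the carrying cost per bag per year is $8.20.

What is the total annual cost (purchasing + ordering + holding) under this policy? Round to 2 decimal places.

Orders/yr = 44,025/458 = 96.124; ordering cost = 96.124 × $18 = $1,730.24
Average inventory = 458/2 = 229; holding cost = 229 × $8.2 = $1,877.80
Purchase cost = D·C = 44,025 × 14 = $616,350.00
Total = $1,730.24 + $1,877.80 + $616,350.00 = $619,958.04

$619,958.04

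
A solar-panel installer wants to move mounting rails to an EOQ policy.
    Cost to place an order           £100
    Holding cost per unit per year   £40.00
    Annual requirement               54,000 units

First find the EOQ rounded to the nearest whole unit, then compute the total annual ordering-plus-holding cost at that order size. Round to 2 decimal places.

£20,784.62

Q* = √(2·D·S / H) = √(2·54,000·100 / 40) = √270,000.0 ≈ 519.62 → Q = 520 units
Orders/yr = 54,000/520 = 103.846; ordering cost = 103.846 × £100 = £10,384.62
Average inventory = 520/2 = 260; holding cost = 260 × £40 = £10,400.00
Total = £10,384.62 + £10,400.00 = £20,784.62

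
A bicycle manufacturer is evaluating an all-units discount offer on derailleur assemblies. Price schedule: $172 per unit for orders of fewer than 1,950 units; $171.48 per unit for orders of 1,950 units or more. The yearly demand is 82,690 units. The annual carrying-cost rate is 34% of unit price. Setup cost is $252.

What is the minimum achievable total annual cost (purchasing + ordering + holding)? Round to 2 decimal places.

H₁ = 34%×$172 = $58.4800;  H₂ = 34%×$171.48 = $58.3032
EOQ₁ = √(2×82,690×252/58.4800) = 844.19  (< 1,950, feasible at tier 1)
EOQ₂ = √(2×82,690×252/58.3032) = 845.46  (< 1,950 → use Q = 1,950 at tier-2 price)
TC(tier 1 (EOQ₁), Q≈844.2) = $14,272,047.99
TC(tier 2, Q≈1,950.0) = $14,247,212.91
Minimum at tier 2: $14,247,212.91

$14,247,212.91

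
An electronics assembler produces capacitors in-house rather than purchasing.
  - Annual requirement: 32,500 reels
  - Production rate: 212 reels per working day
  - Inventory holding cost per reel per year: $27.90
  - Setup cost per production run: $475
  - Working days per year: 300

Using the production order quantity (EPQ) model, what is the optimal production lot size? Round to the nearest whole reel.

1,504 reels

Daily demand d = 32,500/300 = 108.333; p = 212; 1 − d/p = 0.48899
EPQ = √(2DS / (H(1 − d/p)))
    = √(2 × 32,500 × 475 / (27.9 × 0.48899)) ≈ 1,504.35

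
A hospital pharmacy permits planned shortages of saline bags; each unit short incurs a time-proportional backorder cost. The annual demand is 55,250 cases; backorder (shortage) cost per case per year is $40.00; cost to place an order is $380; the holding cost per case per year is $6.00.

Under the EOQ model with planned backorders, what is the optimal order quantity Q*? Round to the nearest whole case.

2,837 cases

Basic EOQ = √(2·55,250·380/6) = 2,645.436
Backorder adjustment √((H+b)/b) = √((6+40)/40) = 1.0724
Q* = 2,645.436 × 1.0724 ≈ 2,836.91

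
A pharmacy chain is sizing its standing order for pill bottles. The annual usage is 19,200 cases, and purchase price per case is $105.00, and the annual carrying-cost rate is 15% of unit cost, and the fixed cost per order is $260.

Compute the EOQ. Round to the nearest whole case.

Holding cost per case per year: H = 15% × $105 = $15.7500
Q* = √(2·D·S / H) = √(2·19,200·260 / 15.75) = √633,904.8 ≈ 796.18

796 cases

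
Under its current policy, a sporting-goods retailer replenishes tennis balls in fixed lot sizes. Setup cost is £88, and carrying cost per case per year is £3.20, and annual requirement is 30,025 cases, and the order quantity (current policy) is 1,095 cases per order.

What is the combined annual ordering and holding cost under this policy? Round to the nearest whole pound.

Orders/yr = 30,025/1,095 = 27.420; ordering cost = 27.420 × £88 = £2,412.97
Average inventory = 1,095/2 = 547.5; holding cost = 547.5 × £3.2 = £1,752.00
Total = £2,412.97 + £1,752.00 = £4,164.97

£4,165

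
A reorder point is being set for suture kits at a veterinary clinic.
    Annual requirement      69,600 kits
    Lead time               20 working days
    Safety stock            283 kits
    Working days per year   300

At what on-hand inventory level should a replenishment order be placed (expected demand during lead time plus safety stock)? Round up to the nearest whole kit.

Daily demand d = 69,600 / 300 = 232.000 kits/day
Demand during lead time = 232.000 × 20 = 4,640.00
Reorder point = 4,640.00 + 283 = 4,923.00 → round up

4,923 kits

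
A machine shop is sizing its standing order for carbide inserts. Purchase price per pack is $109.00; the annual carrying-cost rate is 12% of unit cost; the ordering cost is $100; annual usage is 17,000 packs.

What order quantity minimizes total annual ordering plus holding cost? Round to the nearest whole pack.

H = i·C = 0.12 × $109 = $13.0800 per pack-year
EOQ = √(2DS/H) = √(2 × 17,000 × 100 / 13.08)
    = √(259,938.84) ≈ 509.84

510 packs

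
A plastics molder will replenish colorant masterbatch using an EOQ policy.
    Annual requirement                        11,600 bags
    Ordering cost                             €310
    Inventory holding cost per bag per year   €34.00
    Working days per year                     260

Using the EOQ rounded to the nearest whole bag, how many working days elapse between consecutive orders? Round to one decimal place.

2DS/H = 2·11,600·310/34 = 211,529.41
EOQ = √211,529.41 ≈ 459.92 → Q = 460 bags
Days between orders = 260 / (D/Q) = 260 / 25.217 ≈ 10.310

10.3 days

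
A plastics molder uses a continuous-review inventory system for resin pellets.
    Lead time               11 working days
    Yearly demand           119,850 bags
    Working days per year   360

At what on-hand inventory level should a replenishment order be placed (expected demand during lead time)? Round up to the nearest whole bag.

3,663 bags

Daily demand d = 119,850 / 360 = 332.917 bags/day
Demand during lead time = 332.917 × 11 = 3,662.08
Reorder point = 3,662.08 → round up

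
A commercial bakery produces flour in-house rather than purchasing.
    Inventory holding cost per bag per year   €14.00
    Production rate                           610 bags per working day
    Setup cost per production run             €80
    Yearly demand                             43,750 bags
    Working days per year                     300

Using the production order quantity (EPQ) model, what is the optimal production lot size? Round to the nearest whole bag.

811 bags

d = 43,750/300 = 145.8333 bags/day;  effective holding cost H(1 − d/p) = 14·(1 − 145.8333/610) = 10.65301
Q* = √(2DS / H_eff) = √(2·43,750·80 / 10.65301) ≈ 810.61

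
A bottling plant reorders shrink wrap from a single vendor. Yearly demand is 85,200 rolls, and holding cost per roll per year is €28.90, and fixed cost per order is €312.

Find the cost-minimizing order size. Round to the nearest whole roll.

Q* = √(2·D·S / H) = √(2·85,200·312 / 28.9) = √1,839,612.5 ≈ 1,356.32

1,356 rolls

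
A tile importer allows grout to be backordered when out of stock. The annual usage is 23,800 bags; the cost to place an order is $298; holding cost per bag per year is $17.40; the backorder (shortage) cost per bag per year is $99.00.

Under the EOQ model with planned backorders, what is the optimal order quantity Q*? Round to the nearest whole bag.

Q* = √(2DS/H) · √((H + b)/b)
   = √(2 × 23,800 × 298 / 17.4) · √((17.4 + 99) / 99)
   = 902.894 × 1.0843 ≈ 979.03

979 bags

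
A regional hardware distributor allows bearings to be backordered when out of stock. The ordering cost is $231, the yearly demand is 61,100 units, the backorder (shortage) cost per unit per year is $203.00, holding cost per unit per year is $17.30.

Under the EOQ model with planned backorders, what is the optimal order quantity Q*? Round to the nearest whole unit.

Q* = √(2DS/H) · √((H + b)/b)
   = √(2 × 61,100 × 231 / 17.3) · √((17.3 + 203) / 203)
   = 1,277.375 × 1.0417 ≈ 1,330.69

1,331 units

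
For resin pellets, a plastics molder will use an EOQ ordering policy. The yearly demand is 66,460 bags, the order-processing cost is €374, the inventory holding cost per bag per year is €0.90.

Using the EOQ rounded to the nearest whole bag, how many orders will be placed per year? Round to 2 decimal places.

8.94 orders per year

EOQ = √(2DS/H) = √(2 × 66,460 × 374 / 0.9)
    = √(55,235,644.44) ≈ 7,432.07 → Q = 7,432
N = D/Q = 66,460/7,432 ≈ 8.942 orders/yr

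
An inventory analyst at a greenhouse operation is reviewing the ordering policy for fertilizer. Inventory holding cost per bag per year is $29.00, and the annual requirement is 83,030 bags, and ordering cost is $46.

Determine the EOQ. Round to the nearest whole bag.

EOQ = √(2DS/H) = √(2 × 83,030 × 46 / 29)
    = √(263,405.52) ≈ 513.23

513 bags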